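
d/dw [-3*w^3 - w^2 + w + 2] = -9*w^2 - 2*w + 1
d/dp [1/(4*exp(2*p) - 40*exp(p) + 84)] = (5 - exp(p))*exp(p)/(2*(exp(2*p) - 10*exp(p) + 21)^2)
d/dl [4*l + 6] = 4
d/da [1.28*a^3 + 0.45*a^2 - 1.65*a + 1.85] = 3.84*a^2 + 0.9*a - 1.65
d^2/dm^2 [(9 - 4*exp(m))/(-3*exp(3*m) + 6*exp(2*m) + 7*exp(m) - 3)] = (144*exp(6*m) - 945*exp(5*m) + 2262*exp(4*m) - 1554*exp(3*m) + 27*exp(2*m) - 1005*exp(m) - 153)*exp(m)/(27*exp(9*m) - 162*exp(8*m) + 135*exp(7*m) + 621*exp(6*m) - 639*exp(5*m) - 936*exp(4*m) + 494*exp(3*m) + 279*exp(2*m) - 189*exp(m) + 27)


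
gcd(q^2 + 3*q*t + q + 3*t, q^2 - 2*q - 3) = q + 1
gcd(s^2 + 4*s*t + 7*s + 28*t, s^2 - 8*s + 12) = 1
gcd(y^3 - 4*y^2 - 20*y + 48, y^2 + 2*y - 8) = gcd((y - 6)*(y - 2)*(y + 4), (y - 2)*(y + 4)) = y^2 + 2*y - 8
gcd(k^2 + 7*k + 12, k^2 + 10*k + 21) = k + 3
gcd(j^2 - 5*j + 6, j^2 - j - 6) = j - 3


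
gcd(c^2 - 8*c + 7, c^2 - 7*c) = c - 7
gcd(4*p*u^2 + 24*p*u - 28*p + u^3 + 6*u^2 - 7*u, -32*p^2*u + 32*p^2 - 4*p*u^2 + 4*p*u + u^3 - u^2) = 4*p*u - 4*p + u^2 - u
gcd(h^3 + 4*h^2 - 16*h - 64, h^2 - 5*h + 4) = h - 4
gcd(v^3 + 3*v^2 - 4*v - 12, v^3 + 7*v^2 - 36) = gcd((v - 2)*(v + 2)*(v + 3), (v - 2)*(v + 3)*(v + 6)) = v^2 + v - 6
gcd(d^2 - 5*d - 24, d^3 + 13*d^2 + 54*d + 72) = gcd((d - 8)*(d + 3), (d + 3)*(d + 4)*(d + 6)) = d + 3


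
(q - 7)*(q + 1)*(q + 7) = q^3 + q^2 - 49*q - 49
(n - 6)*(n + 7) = n^2 + n - 42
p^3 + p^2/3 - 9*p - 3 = (p - 3)*(p + 1/3)*(p + 3)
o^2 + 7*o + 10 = (o + 2)*(o + 5)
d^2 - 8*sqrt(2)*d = d*(d - 8*sqrt(2))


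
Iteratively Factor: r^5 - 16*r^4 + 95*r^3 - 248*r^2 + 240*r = (r - 5)*(r^4 - 11*r^3 + 40*r^2 - 48*r) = r*(r - 5)*(r^3 - 11*r^2 + 40*r - 48) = r*(r - 5)*(r - 4)*(r^2 - 7*r + 12) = r*(r - 5)*(r - 4)*(r - 3)*(r - 4)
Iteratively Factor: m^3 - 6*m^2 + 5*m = (m - 5)*(m^2 - m) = m*(m - 5)*(m - 1)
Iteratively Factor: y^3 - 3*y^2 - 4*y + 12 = (y - 3)*(y^2 - 4) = (y - 3)*(y + 2)*(y - 2)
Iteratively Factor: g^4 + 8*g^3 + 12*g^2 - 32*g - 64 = (g + 4)*(g^3 + 4*g^2 - 4*g - 16) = (g + 2)*(g + 4)*(g^2 + 2*g - 8) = (g - 2)*(g + 2)*(g + 4)*(g + 4)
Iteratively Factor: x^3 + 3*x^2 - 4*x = (x)*(x^2 + 3*x - 4) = x*(x + 4)*(x - 1)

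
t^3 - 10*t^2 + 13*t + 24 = (t - 8)*(t - 3)*(t + 1)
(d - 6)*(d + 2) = d^2 - 4*d - 12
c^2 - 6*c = c*(c - 6)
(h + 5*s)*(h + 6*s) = h^2 + 11*h*s + 30*s^2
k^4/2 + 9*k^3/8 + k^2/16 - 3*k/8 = k*(k/2 + 1)*(k - 1/2)*(k + 3/4)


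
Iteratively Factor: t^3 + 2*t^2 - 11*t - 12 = (t + 1)*(t^2 + t - 12) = (t - 3)*(t + 1)*(t + 4)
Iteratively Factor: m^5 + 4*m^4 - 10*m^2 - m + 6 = (m - 1)*(m^4 + 5*m^3 + 5*m^2 - 5*m - 6) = (m - 1)*(m + 3)*(m^3 + 2*m^2 - m - 2) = (m - 1)*(m + 1)*(m + 3)*(m^2 + m - 2) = (m - 1)*(m + 1)*(m + 2)*(m + 3)*(m - 1)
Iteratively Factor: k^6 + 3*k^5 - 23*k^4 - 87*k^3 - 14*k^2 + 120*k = (k - 5)*(k^5 + 8*k^4 + 17*k^3 - 2*k^2 - 24*k) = (k - 5)*(k + 2)*(k^4 + 6*k^3 + 5*k^2 - 12*k) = k*(k - 5)*(k + 2)*(k^3 + 6*k^2 + 5*k - 12) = k*(k - 5)*(k + 2)*(k + 3)*(k^2 + 3*k - 4) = k*(k - 5)*(k + 2)*(k + 3)*(k + 4)*(k - 1)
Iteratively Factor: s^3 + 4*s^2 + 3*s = (s + 3)*(s^2 + s) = s*(s + 3)*(s + 1)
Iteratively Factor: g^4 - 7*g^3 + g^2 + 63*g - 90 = (g - 3)*(g^3 - 4*g^2 - 11*g + 30) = (g - 3)*(g - 2)*(g^2 - 2*g - 15) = (g - 3)*(g - 2)*(g + 3)*(g - 5)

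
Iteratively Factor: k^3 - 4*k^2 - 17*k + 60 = (k - 5)*(k^2 + k - 12) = (k - 5)*(k + 4)*(k - 3)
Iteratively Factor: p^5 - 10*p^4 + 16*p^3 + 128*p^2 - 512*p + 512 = (p - 4)*(p^4 - 6*p^3 - 8*p^2 + 96*p - 128) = (p - 4)*(p + 4)*(p^3 - 10*p^2 + 32*p - 32) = (p - 4)^2*(p + 4)*(p^2 - 6*p + 8) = (p - 4)^2*(p - 2)*(p + 4)*(p - 4)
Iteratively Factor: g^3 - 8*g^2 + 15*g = (g - 5)*(g^2 - 3*g) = g*(g - 5)*(g - 3)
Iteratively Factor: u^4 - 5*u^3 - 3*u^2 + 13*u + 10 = (u + 1)*(u^3 - 6*u^2 + 3*u + 10) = (u - 2)*(u + 1)*(u^2 - 4*u - 5) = (u - 2)*(u + 1)^2*(u - 5)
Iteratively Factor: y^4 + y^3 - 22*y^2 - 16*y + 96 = (y - 4)*(y^3 + 5*y^2 - 2*y - 24) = (y - 4)*(y + 4)*(y^2 + y - 6) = (y - 4)*(y + 3)*(y + 4)*(y - 2)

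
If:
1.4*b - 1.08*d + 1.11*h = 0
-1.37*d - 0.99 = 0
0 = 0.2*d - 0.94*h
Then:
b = -0.44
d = -0.72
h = -0.15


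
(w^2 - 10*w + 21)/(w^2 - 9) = (w - 7)/(w + 3)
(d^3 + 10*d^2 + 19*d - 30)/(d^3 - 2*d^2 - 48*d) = (d^2 + 4*d - 5)/(d*(d - 8))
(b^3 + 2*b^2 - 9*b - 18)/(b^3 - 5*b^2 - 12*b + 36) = (b^2 - b - 6)/(b^2 - 8*b + 12)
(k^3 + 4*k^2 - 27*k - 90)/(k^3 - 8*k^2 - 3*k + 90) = (k + 6)/(k - 6)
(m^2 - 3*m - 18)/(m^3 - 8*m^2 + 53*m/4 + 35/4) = 4*(m^2 - 3*m - 18)/(4*m^3 - 32*m^2 + 53*m + 35)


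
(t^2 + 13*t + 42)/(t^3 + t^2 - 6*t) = (t^2 + 13*t + 42)/(t*(t^2 + t - 6))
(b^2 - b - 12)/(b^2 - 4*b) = (b + 3)/b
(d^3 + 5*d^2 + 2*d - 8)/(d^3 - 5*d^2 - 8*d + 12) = (d + 4)/(d - 6)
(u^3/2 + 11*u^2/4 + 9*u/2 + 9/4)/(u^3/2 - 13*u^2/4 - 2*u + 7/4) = (2*u^2 + 9*u + 9)/(2*u^2 - 15*u + 7)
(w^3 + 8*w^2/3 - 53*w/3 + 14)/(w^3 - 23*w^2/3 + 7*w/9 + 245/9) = 3*(w^2 + 5*w - 6)/(3*w^2 - 16*w - 35)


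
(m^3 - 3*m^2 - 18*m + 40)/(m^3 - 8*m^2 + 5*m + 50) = (m^2 + 2*m - 8)/(m^2 - 3*m - 10)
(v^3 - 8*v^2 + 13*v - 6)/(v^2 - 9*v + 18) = (v^2 - 2*v + 1)/(v - 3)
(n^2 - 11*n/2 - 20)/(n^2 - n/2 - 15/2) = (n - 8)/(n - 3)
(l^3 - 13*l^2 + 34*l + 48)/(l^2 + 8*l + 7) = (l^2 - 14*l + 48)/(l + 7)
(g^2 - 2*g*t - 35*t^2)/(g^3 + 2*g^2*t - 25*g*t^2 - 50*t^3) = (-g + 7*t)/(-g^2 + 3*g*t + 10*t^2)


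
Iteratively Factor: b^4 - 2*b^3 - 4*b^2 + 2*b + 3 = (b + 1)*(b^3 - 3*b^2 - b + 3) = (b - 3)*(b + 1)*(b^2 - 1) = (b - 3)*(b + 1)^2*(b - 1)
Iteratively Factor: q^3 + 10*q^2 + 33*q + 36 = (q + 3)*(q^2 + 7*q + 12) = (q + 3)*(q + 4)*(q + 3)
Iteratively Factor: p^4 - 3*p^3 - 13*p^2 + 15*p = (p - 5)*(p^3 + 2*p^2 - 3*p) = p*(p - 5)*(p^2 + 2*p - 3) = p*(p - 5)*(p - 1)*(p + 3)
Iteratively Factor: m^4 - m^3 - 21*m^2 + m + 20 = (m - 1)*(m^3 - 21*m - 20) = (m - 5)*(m - 1)*(m^2 + 5*m + 4) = (m - 5)*(m - 1)*(m + 4)*(m + 1)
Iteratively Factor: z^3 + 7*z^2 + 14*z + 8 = (z + 1)*(z^2 + 6*z + 8) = (z + 1)*(z + 4)*(z + 2)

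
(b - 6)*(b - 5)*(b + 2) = b^3 - 9*b^2 + 8*b + 60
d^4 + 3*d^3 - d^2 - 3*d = d*(d - 1)*(d + 1)*(d + 3)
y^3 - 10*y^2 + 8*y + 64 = (y - 8)*(y - 4)*(y + 2)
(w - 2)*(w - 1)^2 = w^3 - 4*w^2 + 5*w - 2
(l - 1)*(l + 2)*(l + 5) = l^3 + 6*l^2 + 3*l - 10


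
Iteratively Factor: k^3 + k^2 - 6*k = (k + 3)*(k^2 - 2*k) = (k - 2)*(k + 3)*(k)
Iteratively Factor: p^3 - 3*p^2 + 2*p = (p)*(p^2 - 3*p + 2) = p*(p - 2)*(p - 1)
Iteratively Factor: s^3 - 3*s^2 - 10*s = (s - 5)*(s^2 + 2*s) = s*(s - 5)*(s + 2)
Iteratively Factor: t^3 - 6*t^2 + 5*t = (t - 5)*(t^2 - t) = (t - 5)*(t - 1)*(t)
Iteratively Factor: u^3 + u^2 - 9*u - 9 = (u + 1)*(u^2 - 9) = (u + 1)*(u + 3)*(u - 3)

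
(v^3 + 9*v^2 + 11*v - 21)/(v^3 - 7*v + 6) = (v + 7)/(v - 2)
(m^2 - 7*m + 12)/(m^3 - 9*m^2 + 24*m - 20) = (m^2 - 7*m + 12)/(m^3 - 9*m^2 + 24*m - 20)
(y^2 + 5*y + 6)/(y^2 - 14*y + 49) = (y^2 + 5*y + 6)/(y^2 - 14*y + 49)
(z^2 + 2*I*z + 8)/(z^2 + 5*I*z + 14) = (z + 4*I)/(z + 7*I)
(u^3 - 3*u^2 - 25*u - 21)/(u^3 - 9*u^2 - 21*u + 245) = (u^2 + 4*u + 3)/(u^2 - 2*u - 35)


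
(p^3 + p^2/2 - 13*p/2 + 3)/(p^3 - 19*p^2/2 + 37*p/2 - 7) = (p + 3)/(p - 7)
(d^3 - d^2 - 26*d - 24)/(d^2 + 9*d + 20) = (d^2 - 5*d - 6)/(d + 5)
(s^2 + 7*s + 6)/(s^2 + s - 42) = (s^2 + 7*s + 6)/(s^2 + s - 42)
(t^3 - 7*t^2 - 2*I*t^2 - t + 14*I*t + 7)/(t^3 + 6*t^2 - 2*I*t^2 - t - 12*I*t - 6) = (t - 7)/(t + 6)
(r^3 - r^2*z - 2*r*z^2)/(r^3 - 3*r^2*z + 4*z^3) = r/(r - 2*z)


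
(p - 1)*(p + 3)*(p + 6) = p^3 + 8*p^2 + 9*p - 18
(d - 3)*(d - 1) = d^2 - 4*d + 3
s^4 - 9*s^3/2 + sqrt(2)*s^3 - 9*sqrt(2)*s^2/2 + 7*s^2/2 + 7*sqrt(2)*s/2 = s*(s - 7/2)*(s - 1)*(s + sqrt(2))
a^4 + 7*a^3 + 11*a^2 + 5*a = a*(a + 1)^2*(a + 5)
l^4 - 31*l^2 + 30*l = l*(l - 5)*(l - 1)*(l + 6)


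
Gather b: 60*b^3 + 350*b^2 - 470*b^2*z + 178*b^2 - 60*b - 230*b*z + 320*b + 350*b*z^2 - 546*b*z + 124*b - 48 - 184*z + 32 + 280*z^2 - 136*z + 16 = 60*b^3 + b^2*(528 - 470*z) + b*(350*z^2 - 776*z + 384) + 280*z^2 - 320*z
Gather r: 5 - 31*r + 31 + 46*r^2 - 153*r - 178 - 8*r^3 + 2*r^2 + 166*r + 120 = -8*r^3 + 48*r^2 - 18*r - 22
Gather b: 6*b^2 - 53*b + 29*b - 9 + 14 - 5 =6*b^2 - 24*b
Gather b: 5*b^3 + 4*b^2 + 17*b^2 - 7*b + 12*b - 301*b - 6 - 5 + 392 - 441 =5*b^3 + 21*b^2 - 296*b - 60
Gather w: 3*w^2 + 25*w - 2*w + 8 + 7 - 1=3*w^2 + 23*w + 14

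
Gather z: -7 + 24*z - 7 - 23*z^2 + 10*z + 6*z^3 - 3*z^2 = 6*z^3 - 26*z^2 + 34*z - 14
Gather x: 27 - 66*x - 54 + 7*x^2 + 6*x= 7*x^2 - 60*x - 27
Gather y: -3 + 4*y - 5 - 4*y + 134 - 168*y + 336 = 462 - 168*y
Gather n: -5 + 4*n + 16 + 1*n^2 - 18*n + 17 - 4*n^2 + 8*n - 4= -3*n^2 - 6*n + 24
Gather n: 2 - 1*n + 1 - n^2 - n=-n^2 - 2*n + 3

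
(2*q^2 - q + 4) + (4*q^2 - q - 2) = 6*q^2 - 2*q + 2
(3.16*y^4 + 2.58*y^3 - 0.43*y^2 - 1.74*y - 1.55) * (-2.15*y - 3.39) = -6.794*y^5 - 16.2594*y^4 - 7.8217*y^3 + 5.1987*y^2 + 9.2311*y + 5.2545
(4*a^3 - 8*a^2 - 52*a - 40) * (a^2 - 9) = 4*a^5 - 8*a^4 - 88*a^3 + 32*a^2 + 468*a + 360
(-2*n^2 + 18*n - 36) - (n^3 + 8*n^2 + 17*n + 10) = -n^3 - 10*n^2 + n - 46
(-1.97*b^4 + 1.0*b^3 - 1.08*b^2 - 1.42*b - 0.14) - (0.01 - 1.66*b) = -1.97*b^4 + 1.0*b^3 - 1.08*b^2 + 0.24*b - 0.15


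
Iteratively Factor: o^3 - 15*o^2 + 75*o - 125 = (o - 5)*(o^2 - 10*o + 25) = (o - 5)^2*(o - 5)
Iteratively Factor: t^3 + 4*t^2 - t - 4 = (t + 1)*(t^2 + 3*t - 4) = (t + 1)*(t + 4)*(t - 1)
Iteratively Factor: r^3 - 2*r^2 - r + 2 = (r - 2)*(r^2 - 1) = (r - 2)*(r - 1)*(r + 1)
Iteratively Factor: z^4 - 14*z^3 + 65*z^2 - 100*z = (z)*(z^3 - 14*z^2 + 65*z - 100) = z*(z - 5)*(z^2 - 9*z + 20) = z*(z - 5)*(z - 4)*(z - 5)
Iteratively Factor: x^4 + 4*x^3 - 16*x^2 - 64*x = (x - 4)*(x^3 + 8*x^2 + 16*x) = (x - 4)*(x + 4)*(x^2 + 4*x) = (x - 4)*(x + 4)^2*(x)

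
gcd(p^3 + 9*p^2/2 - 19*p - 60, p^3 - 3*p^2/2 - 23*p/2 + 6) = p - 4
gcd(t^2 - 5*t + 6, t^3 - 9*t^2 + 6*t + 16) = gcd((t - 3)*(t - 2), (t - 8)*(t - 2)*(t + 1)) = t - 2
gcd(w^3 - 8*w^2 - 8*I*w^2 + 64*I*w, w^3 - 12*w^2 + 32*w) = w^2 - 8*w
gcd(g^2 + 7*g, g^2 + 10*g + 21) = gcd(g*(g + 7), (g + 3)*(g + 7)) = g + 7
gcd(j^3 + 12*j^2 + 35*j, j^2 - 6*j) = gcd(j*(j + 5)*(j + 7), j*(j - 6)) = j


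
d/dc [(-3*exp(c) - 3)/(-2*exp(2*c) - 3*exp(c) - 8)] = 3*(-(exp(c) + 1)*(4*exp(c) + 3) + 2*exp(2*c) + 3*exp(c) + 8)*exp(c)/(2*exp(2*c) + 3*exp(c) + 8)^2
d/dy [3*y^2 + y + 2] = 6*y + 1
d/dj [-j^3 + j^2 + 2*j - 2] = -3*j^2 + 2*j + 2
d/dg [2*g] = 2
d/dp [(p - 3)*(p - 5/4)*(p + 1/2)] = 3*p^2 - 15*p/2 + 13/8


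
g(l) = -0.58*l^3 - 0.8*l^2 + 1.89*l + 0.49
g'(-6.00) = -51.15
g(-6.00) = 85.63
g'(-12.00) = -229.47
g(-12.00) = 864.85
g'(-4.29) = -23.27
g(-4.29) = 23.45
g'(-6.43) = -59.76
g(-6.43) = 109.45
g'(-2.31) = -3.70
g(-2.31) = -1.00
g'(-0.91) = 1.91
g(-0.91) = -1.46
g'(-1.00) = 1.75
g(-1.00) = -1.62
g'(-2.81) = -7.35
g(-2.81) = 1.73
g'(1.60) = -5.12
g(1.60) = -0.91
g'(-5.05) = -34.40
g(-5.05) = 45.24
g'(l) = -1.74*l^2 - 1.6*l + 1.89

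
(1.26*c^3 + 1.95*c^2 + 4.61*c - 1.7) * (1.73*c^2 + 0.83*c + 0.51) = 2.1798*c^5 + 4.4193*c^4 + 10.2364*c^3 + 1.8798*c^2 + 0.9401*c - 0.867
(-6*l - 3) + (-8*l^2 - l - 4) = -8*l^2 - 7*l - 7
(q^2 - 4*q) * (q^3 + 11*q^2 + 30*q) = q^5 + 7*q^4 - 14*q^3 - 120*q^2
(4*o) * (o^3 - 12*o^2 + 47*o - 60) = 4*o^4 - 48*o^3 + 188*o^2 - 240*o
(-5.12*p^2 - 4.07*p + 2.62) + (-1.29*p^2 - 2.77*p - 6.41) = -6.41*p^2 - 6.84*p - 3.79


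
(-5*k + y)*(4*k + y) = -20*k^2 - k*y + y^2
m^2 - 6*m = m*(m - 6)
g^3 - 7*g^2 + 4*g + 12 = (g - 6)*(g - 2)*(g + 1)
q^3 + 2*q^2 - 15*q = q*(q - 3)*(q + 5)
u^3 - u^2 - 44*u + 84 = (u - 6)*(u - 2)*(u + 7)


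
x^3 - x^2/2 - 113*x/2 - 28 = (x - 8)*(x + 1/2)*(x + 7)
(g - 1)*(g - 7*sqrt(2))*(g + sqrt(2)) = g^3 - 6*sqrt(2)*g^2 - g^2 - 14*g + 6*sqrt(2)*g + 14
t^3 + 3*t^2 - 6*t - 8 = (t - 2)*(t + 1)*(t + 4)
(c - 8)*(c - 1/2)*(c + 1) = c^3 - 15*c^2/2 - 9*c/2 + 4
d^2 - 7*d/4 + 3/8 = (d - 3/2)*(d - 1/4)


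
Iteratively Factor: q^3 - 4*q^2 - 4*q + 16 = (q - 2)*(q^2 - 2*q - 8) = (q - 4)*(q - 2)*(q + 2)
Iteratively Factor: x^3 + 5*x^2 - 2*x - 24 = (x + 4)*(x^2 + x - 6) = (x - 2)*(x + 4)*(x + 3)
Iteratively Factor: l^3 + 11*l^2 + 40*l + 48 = (l + 3)*(l^2 + 8*l + 16) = (l + 3)*(l + 4)*(l + 4)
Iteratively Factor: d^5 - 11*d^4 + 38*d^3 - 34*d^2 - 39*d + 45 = (d + 1)*(d^4 - 12*d^3 + 50*d^2 - 84*d + 45) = (d - 5)*(d + 1)*(d^3 - 7*d^2 + 15*d - 9) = (d - 5)*(d - 3)*(d + 1)*(d^2 - 4*d + 3) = (d - 5)*(d - 3)^2*(d + 1)*(d - 1)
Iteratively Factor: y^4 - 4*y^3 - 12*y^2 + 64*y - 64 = (y - 4)*(y^3 - 12*y + 16) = (y - 4)*(y + 4)*(y^2 - 4*y + 4) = (y - 4)*(y - 2)*(y + 4)*(y - 2)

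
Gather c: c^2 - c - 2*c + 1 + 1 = c^2 - 3*c + 2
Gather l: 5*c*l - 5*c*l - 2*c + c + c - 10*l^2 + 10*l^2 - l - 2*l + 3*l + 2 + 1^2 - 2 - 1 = 0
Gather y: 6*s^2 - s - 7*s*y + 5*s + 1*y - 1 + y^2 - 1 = 6*s^2 + 4*s + y^2 + y*(1 - 7*s) - 2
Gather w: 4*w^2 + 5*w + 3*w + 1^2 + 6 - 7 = 4*w^2 + 8*w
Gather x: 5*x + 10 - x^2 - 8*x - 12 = -x^2 - 3*x - 2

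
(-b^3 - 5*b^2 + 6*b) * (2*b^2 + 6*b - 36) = -2*b^5 - 16*b^4 + 18*b^3 + 216*b^2 - 216*b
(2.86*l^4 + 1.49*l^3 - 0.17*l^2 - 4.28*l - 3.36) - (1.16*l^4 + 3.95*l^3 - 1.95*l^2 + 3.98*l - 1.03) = 1.7*l^4 - 2.46*l^3 + 1.78*l^2 - 8.26*l - 2.33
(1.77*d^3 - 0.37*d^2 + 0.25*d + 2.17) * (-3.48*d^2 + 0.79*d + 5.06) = -6.1596*d^5 + 2.6859*d^4 + 7.7939*d^3 - 9.2263*d^2 + 2.9793*d + 10.9802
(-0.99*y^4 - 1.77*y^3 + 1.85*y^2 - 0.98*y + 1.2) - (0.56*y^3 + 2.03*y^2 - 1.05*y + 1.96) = -0.99*y^4 - 2.33*y^3 - 0.18*y^2 + 0.0700000000000001*y - 0.76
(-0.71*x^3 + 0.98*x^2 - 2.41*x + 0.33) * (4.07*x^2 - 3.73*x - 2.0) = -2.8897*x^5 + 6.6369*x^4 - 12.0441*x^3 + 8.3724*x^2 + 3.5891*x - 0.66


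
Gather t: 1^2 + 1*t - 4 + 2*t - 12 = 3*t - 15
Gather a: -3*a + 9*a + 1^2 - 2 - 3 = 6*a - 4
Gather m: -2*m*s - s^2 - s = -2*m*s - s^2 - s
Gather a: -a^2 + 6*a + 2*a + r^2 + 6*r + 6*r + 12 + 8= -a^2 + 8*a + r^2 + 12*r + 20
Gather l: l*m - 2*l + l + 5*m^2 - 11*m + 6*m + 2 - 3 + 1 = l*(m - 1) + 5*m^2 - 5*m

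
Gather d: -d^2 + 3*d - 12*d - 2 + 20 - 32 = -d^2 - 9*d - 14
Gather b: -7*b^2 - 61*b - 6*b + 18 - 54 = -7*b^2 - 67*b - 36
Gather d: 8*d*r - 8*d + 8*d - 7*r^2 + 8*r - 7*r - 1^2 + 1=8*d*r - 7*r^2 + r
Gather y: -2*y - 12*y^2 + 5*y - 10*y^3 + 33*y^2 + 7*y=-10*y^3 + 21*y^2 + 10*y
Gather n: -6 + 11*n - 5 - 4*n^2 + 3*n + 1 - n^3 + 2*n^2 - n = -n^3 - 2*n^2 + 13*n - 10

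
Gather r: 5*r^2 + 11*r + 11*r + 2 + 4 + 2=5*r^2 + 22*r + 8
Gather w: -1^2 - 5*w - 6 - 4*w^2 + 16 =-4*w^2 - 5*w + 9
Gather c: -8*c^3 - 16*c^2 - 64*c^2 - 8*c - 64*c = -8*c^3 - 80*c^2 - 72*c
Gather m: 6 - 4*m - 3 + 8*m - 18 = 4*m - 15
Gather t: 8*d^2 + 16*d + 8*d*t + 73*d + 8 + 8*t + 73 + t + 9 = 8*d^2 + 89*d + t*(8*d + 9) + 90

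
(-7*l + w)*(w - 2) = -7*l*w + 14*l + w^2 - 2*w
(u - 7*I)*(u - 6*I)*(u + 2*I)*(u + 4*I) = u^4 - 7*I*u^3 + 28*u^2 - 148*I*u + 336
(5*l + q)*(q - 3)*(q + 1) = 5*l*q^2 - 10*l*q - 15*l + q^3 - 2*q^2 - 3*q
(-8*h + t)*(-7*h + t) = 56*h^2 - 15*h*t + t^2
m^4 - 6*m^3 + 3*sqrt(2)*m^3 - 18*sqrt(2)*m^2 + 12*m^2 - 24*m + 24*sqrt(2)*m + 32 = (m - 4)*(m - 2)*(m + sqrt(2))*(m + 2*sqrt(2))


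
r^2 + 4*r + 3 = (r + 1)*(r + 3)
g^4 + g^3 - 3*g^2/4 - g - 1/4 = (g - 1)*(g + 1/2)^2*(g + 1)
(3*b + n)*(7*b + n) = 21*b^2 + 10*b*n + n^2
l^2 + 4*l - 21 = (l - 3)*(l + 7)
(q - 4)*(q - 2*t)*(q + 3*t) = q^3 + q^2*t - 4*q^2 - 6*q*t^2 - 4*q*t + 24*t^2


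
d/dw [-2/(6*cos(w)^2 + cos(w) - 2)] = -2*(12*cos(w) + 1)*sin(w)/(6*cos(w)^2 + cos(w) - 2)^2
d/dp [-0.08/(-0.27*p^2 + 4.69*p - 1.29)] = (0.3752 - 0.0432*p)/(0.27*p^2 - 4.69*p + 1.29)^2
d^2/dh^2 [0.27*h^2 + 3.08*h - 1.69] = 0.540000000000000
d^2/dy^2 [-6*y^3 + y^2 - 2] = 2 - 36*y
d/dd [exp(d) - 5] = exp(d)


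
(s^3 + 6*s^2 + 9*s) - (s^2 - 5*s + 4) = s^3 + 5*s^2 + 14*s - 4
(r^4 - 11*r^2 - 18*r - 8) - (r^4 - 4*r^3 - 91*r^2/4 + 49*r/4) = 4*r^3 + 47*r^2/4 - 121*r/4 - 8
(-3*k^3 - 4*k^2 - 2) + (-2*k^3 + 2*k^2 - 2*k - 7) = -5*k^3 - 2*k^2 - 2*k - 9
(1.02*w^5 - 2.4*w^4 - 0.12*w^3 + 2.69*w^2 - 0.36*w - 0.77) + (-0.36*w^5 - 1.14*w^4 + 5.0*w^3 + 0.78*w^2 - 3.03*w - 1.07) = 0.66*w^5 - 3.54*w^4 + 4.88*w^3 + 3.47*w^2 - 3.39*w - 1.84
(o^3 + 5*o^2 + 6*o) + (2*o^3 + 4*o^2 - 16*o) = 3*o^3 + 9*o^2 - 10*o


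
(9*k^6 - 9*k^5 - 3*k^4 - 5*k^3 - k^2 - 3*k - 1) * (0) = 0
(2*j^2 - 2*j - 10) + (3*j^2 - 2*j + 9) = 5*j^2 - 4*j - 1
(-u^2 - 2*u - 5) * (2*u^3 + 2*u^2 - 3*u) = -2*u^5 - 6*u^4 - 11*u^3 - 4*u^2 + 15*u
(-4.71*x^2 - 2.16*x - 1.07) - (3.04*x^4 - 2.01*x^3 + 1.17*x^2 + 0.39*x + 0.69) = -3.04*x^4 + 2.01*x^3 - 5.88*x^2 - 2.55*x - 1.76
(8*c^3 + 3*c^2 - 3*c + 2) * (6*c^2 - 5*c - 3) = 48*c^5 - 22*c^4 - 57*c^3 + 18*c^2 - c - 6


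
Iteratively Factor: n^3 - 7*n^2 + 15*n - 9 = (n - 1)*(n^2 - 6*n + 9) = (n - 3)*(n - 1)*(n - 3)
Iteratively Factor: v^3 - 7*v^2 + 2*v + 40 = (v - 4)*(v^2 - 3*v - 10) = (v - 5)*(v - 4)*(v + 2)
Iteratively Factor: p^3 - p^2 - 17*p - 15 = (p + 3)*(p^2 - 4*p - 5) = (p + 1)*(p + 3)*(p - 5)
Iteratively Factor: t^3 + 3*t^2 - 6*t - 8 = (t + 1)*(t^2 + 2*t - 8) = (t - 2)*(t + 1)*(t + 4)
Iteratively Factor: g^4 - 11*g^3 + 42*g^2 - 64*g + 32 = (g - 4)*(g^3 - 7*g^2 + 14*g - 8) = (g - 4)*(g - 2)*(g^2 - 5*g + 4) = (g - 4)*(g - 2)*(g - 1)*(g - 4)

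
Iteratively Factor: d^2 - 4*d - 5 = (d + 1)*(d - 5)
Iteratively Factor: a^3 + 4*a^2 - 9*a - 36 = (a + 4)*(a^2 - 9) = (a - 3)*(a + 4)*(a + 3)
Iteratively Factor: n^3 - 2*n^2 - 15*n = (n + 3)*(n^2 - 5*n) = (n - 5)*(n + 3)*(n)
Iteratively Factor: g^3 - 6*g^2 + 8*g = (g - 4)*(g^2 - 2*g) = (g - 4)*(g - 2)*(g)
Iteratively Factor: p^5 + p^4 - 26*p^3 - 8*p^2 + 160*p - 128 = (p + 4)*(p^4 - 3*p^3 - 14*p^2 + 48*p - 32) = (p - 1)*(p + 4)*(p^3 - 2*p^2 - 16*p + 32) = (p - 1)*(p + 4)^2*(p^2 - 6*p + 8) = (p - 2)*(p - 1)*(p + 4)^2*(p - 4)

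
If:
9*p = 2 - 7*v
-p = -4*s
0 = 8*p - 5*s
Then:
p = 0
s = 0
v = 2/7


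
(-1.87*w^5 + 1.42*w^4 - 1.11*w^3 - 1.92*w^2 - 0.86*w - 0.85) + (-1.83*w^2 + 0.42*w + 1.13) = -1.87*w^5 + 1.42*w^4 - 1.11*w^3 - 3.75*w^2 - 0.44*w + 0.28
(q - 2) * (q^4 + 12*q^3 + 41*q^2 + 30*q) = q^5 + 10*q^4 + 17*q^3 - 52*q^2 - 60*q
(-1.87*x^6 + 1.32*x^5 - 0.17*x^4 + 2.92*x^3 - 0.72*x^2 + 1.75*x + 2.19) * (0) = 0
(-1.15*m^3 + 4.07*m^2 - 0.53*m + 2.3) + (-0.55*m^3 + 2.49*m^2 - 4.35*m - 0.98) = -1.7*m^3 + 6.56*m^2 - 4.88*m + 1.32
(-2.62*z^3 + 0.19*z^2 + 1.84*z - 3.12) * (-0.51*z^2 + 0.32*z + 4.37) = 1.3362*z^5 - 0.9353*z^4 - 12.327*z^3 + 3.0103*z^2 + 7.0424*z - 13.6344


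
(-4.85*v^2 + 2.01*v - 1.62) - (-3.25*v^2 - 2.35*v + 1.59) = -1.6*v^2 + 4.36*v - 3.21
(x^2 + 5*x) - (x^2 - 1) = 5*x + 1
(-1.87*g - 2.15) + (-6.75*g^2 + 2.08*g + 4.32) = -6.75*g^2 + 0.21*g + 2.17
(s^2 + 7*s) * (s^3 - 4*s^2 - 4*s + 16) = s^5 + 3*s^4 - 32*s^3 - 12*s^2 + 112*s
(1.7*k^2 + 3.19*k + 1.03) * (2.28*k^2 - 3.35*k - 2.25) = 3.876*k^4 + 1.5782*k^3 - 12.1631*k^2 - 10.628*k - 2.3175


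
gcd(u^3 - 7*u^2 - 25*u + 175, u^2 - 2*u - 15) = u - 5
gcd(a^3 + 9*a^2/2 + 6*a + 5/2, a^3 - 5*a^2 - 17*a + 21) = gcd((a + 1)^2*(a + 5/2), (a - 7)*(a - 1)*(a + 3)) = 1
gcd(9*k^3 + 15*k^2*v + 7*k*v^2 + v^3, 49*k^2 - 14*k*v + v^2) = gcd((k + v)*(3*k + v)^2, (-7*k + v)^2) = 1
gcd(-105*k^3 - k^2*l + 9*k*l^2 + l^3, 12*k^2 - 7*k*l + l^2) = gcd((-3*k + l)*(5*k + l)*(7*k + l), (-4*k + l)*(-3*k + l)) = 3*k - l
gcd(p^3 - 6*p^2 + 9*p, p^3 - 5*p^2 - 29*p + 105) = p - 3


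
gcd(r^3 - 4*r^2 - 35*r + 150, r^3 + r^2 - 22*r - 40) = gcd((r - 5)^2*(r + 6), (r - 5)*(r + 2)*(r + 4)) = r - 5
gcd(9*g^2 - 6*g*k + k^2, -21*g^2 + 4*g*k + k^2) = 3*g - k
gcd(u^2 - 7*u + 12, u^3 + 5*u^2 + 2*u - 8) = 1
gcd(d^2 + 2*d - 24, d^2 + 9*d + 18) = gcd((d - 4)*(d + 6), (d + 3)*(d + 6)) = d + 6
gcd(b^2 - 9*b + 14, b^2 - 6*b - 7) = b - 7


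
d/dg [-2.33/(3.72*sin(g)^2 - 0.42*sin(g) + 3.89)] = (17.3352*sin(g) - 0.9786)*cos(g)/(3.72*sin(g)^2 - 0.42*sin(g) + 3.89)^2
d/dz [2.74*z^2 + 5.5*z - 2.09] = 5.48*z + 5.5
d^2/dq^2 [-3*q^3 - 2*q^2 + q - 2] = -18*q - 4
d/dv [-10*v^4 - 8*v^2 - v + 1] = -40*v^3 - 16*v - 1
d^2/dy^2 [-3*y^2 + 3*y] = -6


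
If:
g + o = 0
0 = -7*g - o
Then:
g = 0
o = 0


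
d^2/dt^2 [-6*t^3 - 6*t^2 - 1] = -36*t - 12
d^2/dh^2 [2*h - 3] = 0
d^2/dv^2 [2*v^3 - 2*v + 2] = 12*v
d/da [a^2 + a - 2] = 2*a + 1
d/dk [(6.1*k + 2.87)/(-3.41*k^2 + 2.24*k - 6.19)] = (20.801*k^2 + 19.5734*k - 44.1878)/(11.6281*k^4 - 15.2768*k^3 + 47.2334*k^2 - 27.7312*k + 38.3161)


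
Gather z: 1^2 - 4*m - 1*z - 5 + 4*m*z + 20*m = 16*m + z*(4*m - 1) - 4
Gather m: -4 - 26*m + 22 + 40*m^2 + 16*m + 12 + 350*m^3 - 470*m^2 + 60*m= 350*m^3 - 430*m^2 + 50*m + 30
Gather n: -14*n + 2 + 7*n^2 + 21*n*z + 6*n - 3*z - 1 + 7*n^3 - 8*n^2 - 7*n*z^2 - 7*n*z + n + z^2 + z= 7*n^3 - n^2 + n*(-7*z^2 + 14*z - 7) + z^2 - 2*z + 1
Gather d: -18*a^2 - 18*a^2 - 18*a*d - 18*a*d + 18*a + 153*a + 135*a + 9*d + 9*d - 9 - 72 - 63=-36*a^2 + 306*a + d*(18 - 36*a) - 144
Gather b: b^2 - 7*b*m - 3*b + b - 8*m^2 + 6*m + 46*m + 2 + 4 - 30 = b^2 + b*(-7*m - 2) - 8*m^2 + 52*m - 24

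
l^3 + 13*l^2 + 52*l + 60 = (l + 2)*(l + 5)*(l + 6)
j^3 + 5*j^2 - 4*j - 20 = (j - 2)*(j + 2)*(j + 5)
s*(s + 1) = s^2 + s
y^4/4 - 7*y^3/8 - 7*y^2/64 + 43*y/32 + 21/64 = (y/4 + 1/4)*(y - 3)*(y - 7/4)*(y + 1/4)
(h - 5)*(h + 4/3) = h^2 - 11*h/3 - 20/3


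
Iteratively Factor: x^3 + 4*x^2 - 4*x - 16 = (x + 2)*(x^2 + 2*x - 8) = (x + 2)*(x + 4)*(x - 2)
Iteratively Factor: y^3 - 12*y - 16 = (y + 2)*(y^2 - 2*y - 8) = (y - 4)*(y + 2)*(y + 2)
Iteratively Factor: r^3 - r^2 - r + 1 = (r - 1)*(r^2 - 1) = (r - 1)*(r + 1)*(r - 1)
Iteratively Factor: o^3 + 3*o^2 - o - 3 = (o + 3)*(o^2 - 1) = (o + 1)*(o + 3)*(o - 1)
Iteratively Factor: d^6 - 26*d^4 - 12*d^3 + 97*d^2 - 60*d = (d - 1)*(d^5 + d^4 - 25*d^3 - 37*d^2 + 60*d) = (d - 1)*(d + 4)*(d^4 - 3*d^3 - 13*d^2 + 15*d) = (d - 5)*(d - 1)*(d + 4)*(d^3 + 2*d^2 - 3*d) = (d - 5)*(d - 1)*(d + 3)*(d + 4)*(d^2 - d) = d*(d - 5)*(d - 1)*(d + 3)*(d + 4)*(d - 1)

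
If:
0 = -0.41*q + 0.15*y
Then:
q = 0.365853658536585*y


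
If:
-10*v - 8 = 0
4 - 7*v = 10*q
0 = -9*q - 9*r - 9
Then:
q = 24/25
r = -49/25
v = -4/5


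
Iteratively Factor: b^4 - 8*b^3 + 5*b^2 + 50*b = (b + 2)*(b^3 - 10*b^2 + 25*b) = (b - 5)*(b + 2)*(b^2 - 5*b) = b*(b - 5)*(b + 2)*(b - 5)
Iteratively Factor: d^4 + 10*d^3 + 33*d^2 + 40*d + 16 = (d + 1)*(d^3 + 9*d^2 + 24*d + 16) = (d + 1)*(d + 4)*(d^2 + 5*d + 4) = (d + 1)^2*(d + 4)*(d + 4)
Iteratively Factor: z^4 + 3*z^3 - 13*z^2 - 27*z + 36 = (z + 3)*(z^3 - 13*z + 12) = (z + 3)*(z + 4)*(z^2 - 4*z + 3) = (z - 3)*(z + 3)*(z + 4)*(z - 1)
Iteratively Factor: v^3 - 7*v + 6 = (v - 1)*(v^2 + v - 6) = (v - 1)*(v + 3)*(v - 2)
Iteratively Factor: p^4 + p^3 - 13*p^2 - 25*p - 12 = (p + 1)*(p^3 - 13*p - 12) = (p + 1)^2*(p^2 - p - 12) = (p + 1)^2*(p + 3)*(p - 4)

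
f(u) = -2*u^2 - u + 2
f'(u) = -4*u - 1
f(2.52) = -13.22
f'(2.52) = -11.08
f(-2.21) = -5.56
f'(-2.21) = 7.84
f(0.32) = 1.48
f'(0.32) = -2.28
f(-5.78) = -59.04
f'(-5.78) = 22.12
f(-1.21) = 0.28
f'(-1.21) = 3.84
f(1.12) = -1.63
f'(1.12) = -5.48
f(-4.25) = -29.88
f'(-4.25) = 16.00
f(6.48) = -88.46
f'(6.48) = -26.92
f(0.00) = 2.00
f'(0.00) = -1.00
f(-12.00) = -274.00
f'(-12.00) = 47.00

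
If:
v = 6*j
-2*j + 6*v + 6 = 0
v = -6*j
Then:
No Solution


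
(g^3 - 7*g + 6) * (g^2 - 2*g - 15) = g^5 - 2*g^4 - 22*g^3 + 20*g^2 + 93*g - 90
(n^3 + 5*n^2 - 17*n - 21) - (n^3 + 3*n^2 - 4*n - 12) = 2*n^2 - 13*n - 9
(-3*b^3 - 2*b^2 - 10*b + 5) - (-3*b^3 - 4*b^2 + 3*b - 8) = 2*b^2 - 13*b + 13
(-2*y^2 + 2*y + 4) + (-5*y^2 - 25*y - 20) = -7*y^2 - 23*y - 16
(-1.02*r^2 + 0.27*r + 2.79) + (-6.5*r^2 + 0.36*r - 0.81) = -7.52*r^2 + 0.63*r + 1.98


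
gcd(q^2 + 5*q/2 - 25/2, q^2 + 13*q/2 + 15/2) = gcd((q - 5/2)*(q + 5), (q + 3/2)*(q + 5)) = q + 5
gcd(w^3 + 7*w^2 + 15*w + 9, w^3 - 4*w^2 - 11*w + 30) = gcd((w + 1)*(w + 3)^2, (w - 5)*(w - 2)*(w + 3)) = w + 3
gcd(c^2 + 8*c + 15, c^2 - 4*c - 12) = 1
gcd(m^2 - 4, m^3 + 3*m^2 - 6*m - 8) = m - 2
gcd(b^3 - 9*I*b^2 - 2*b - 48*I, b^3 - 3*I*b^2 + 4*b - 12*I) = b^2 - I*b + 6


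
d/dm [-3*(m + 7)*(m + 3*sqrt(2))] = -6*m - 21 - 9*sqrt(2)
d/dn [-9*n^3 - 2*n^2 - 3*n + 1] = -27*n^2 - 4*n - 3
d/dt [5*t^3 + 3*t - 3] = 15*t^2 + 3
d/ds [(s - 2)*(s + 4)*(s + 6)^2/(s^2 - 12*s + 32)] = 2*(s^5 - 11*s^4 - 104*s^3 + 372*s^2 + 1952*s - 2112)/(s^4 - 24*s^3 + 208*s^2 - 768*s + 1024)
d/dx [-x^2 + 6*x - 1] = 6 - 2*x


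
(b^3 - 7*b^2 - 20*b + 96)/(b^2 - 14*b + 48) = (b^2 + b - 12)/(b - 6)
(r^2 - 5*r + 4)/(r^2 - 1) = (r - 4)/(r + 1)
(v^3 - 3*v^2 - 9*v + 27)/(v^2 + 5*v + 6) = (v^2 - 6*v + 9)/(v + 2)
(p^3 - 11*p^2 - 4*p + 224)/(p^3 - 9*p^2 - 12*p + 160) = (p - 7)/(p - 5)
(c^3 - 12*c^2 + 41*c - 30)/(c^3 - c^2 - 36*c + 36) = (c - 5)/(c + 6)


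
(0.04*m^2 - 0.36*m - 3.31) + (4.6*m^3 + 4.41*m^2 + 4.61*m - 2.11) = 4.6*m^3 + 4.45*m^2 + 4.25*m - 5.42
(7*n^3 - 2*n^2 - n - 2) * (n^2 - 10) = 7*n^5 - 2*n^4 - 71*n^3 + 18*n^2 + 10*n + 20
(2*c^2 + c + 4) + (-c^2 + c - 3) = c^2 + 2*c + 1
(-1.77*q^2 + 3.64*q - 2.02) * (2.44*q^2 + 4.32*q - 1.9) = -4.3188*q^4 + 1.2352*q^3 + 14.159*q^2 - 15.6424*q + 3.838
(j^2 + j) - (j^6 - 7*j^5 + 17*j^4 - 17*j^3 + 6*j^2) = -j^6 + 7*j^5 - 17*j^4 + 17*j^3 - 5*j^2 + j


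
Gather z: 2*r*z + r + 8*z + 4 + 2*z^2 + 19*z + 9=r + 2*z^2 + z*(2*r + 27) + 13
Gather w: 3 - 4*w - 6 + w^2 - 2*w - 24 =w^2 - 6*w - 27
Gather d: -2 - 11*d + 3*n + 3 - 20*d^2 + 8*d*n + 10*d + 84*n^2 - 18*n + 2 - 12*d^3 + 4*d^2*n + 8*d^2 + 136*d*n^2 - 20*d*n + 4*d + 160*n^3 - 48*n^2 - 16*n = -12*d^3 + d^2*(4*n - 12) + d*(136*n^2 - 12*n + 3) + 160*n^3 + 36*n^2 - 31*n + 3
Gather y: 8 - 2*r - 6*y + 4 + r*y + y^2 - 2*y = -2*r + y^2 + y*(r - 8) + 12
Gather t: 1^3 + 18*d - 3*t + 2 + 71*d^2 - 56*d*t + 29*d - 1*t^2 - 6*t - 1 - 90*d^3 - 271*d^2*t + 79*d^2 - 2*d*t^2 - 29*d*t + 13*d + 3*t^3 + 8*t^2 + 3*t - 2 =-90*d^3 + 150*d^2 + 60*d + 3*t^3 + t^2*(7 - 2*d) + t*(-271*d^2 - 85*d - 6)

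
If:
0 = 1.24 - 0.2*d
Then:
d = 6.20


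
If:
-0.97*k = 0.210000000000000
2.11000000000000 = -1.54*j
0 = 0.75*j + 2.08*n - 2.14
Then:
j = -1.37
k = -0.22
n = 1.52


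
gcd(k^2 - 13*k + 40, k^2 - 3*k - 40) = k - 8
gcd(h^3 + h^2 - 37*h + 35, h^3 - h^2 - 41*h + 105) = h^2 + 2*h - 35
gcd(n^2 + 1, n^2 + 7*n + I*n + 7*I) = n + I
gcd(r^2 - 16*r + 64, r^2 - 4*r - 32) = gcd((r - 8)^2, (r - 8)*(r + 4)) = r - 8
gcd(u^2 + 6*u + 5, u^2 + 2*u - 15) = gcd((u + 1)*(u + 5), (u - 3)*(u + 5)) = u + 5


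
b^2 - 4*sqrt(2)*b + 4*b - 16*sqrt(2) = (b + 4)*(b - 4*sqrt(2))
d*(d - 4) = d^2 - 4*d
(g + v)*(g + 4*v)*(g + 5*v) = g^3 + 10*g^2*v + 29*g*v^2 + 20*v^3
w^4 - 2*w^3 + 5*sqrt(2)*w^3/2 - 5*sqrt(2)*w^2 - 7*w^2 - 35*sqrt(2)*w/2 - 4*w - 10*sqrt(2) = (w - 4)*(w + 1)^2*(w + 5*sqrt(2)/2)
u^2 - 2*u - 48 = (u - 8)*(u + 6)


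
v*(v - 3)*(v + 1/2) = v^3 - 5*v^2/2 - 3*v/2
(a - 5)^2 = a^2 - 10*a + 25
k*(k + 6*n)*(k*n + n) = k^3*n + 6*k^2*n^2 + k^2*n + 6*k*n^2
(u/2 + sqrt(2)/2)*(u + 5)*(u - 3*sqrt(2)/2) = u^3/2 - sqrt(2)*u^2/4 + 5*u^2/2 - 5*sqrt(2)*u/4 - 3*u/2 - 15/2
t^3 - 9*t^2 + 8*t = t*(t - 8)*(t - 1)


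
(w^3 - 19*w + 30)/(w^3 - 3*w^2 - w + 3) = (w^2 + 3*w - 10)/(w^2 - 1)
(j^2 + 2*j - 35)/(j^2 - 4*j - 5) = (j + 7)/(j + 1)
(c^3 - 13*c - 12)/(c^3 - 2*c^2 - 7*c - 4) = (c + 3)/(c + 1)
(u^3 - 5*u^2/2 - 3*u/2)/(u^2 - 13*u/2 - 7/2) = u*(u - 3)/(u - 7)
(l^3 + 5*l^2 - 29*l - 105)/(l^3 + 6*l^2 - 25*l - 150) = (l^2 + 10*l + 21)/(l^2 + 11*l + 30)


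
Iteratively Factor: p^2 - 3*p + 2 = (p - 1)*(p - 2)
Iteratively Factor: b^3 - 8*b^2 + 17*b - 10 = (b - 5)*(b^2 - 3*b + 2) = (b - 5)*(b - 1)*(b - 2)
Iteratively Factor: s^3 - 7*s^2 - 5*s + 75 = (s - 5)*(s^2 - 2*s - 15) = (s - 5)*(s + 3)*(s - 5)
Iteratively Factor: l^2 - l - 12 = (l + 3)*(l - 4)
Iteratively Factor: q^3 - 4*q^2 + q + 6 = (q - 2)*(q^2 - 2*q - 3) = (q - 3)*(q - 2)*(q + 1)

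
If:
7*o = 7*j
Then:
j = o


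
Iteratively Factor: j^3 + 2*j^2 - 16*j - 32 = (j + 4)*(j^2 - 2*j - 8) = (j - 4)*(j + 4)*(j + 2)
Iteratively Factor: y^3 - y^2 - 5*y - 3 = (y + 1)*(y^2 - 2*y - 3) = (y + 1)^2*(y - 3)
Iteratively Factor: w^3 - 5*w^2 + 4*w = (w - 4)*(w^2 - w) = w*(w - 4)*(w - 1)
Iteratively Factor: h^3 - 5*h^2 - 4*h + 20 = (h - 2)*(h^2 - 3*h - 10) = (h - 5)*(h - 2)*(h + 2)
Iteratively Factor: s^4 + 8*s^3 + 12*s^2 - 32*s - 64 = (s + 2)*(s^3 + 6*s^2 - 32) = (s - 2)*(s + 2)*(s^2 + 8*s + 16) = (s - 2)*(s + 2)*(s + 4)*(s + 4)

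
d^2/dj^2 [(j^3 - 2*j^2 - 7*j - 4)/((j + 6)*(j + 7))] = 4*(73*j^3 + 939*j^2 + 3009*j - 107)/(j^6 + 39*j^5 + 633*j^4 + 5473*j^3 + 26586*j^2 + 68796*j + 74088)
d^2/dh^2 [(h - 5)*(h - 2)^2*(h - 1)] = 12*h^2 - 60*h + 66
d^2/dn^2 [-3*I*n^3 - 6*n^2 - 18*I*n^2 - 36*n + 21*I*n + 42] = -18*I*n - 12 - 36*I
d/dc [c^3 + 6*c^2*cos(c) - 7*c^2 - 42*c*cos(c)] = -6*c^2*sin(c) + 3*c^2 + 42*c*sin(c) + 12*c*cos(c) - 14*c - 42*cos(c)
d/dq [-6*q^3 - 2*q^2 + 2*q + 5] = -18*q^2 - 4*q + 2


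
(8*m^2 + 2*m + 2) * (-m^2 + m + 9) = -8*m^4 + 6*m^3 + 72*m^2 + 20*m + 18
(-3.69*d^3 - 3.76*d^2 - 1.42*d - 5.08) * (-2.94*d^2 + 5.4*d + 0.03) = 10.8486*d^5 - 8.8716*d^4 - 16.2399*d^3 + 7.1544*d^2 - 27.4746*d - 0.1524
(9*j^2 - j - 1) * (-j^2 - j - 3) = -9*j^4 - 8*j^3 - 25*j^2 + 4*j + 3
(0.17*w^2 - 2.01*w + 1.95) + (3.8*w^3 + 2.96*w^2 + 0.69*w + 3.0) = 3.8*w^3 + 3.13*w^2 - 1.32*w + 4.95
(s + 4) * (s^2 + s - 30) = s^3 + 5*s^2 - 26*s - 120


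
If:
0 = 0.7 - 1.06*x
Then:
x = 0.66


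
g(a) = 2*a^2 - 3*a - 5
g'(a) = 4*a - 3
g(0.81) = -6.12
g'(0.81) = 0.24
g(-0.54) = -2.80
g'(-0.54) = -5.16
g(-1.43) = 3.38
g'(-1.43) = -8.72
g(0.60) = -6.08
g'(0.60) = -0.60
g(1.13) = -5.84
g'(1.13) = 1.52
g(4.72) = 25.40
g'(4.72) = 15.88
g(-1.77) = 6.58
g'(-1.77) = -10.08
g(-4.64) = 51.98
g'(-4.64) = -21.56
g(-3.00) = 22.00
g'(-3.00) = -15.00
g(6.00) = 49.00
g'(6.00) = 21.00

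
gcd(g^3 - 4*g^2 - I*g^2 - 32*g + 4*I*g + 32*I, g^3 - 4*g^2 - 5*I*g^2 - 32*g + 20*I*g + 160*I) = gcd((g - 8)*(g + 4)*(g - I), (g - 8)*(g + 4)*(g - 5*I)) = g^2 - 4*g - 32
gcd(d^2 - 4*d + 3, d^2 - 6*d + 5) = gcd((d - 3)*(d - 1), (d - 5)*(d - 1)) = d - 1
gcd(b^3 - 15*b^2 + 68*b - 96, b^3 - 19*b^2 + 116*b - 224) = b^2 - 12*b + 32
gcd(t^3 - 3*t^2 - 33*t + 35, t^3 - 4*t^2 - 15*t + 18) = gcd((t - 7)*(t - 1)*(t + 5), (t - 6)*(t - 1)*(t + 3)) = t - 1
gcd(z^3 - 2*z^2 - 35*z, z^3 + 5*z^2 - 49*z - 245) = z^2 - 2*z - 35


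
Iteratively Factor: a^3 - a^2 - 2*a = (a + 1)*(a^2 - 2*a) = (a - 2)*(a + 1)*(a)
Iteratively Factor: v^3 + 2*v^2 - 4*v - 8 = (v - 2)*(v^2 + 4*v + 4) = (v - 2)*(v + 2)*(v + 2)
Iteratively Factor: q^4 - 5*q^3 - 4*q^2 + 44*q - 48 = (q - 2)*(q^3 - 3*q^2 - 10*q + 24) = (q - 2)*(q + 3)*(q^2 - 6*q + 8) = (q - 4)*(q - 2)*(q + 3)*(q - 2)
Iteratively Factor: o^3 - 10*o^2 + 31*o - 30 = (o - 3)*(o^2 - 7*o + 10) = (o - 5)*(o - 3)*(o - 2)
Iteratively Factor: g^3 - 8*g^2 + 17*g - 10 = (g - 1)*(g^2 - 7*g + 10) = (g - 2)*(g - 1)*(g - 5)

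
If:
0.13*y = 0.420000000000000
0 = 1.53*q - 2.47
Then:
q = 1.61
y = 3.23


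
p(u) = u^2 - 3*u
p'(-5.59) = -14.18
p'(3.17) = 3.34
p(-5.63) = 48.59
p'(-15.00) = -33.00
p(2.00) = -2.00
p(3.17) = 0.54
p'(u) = 2*u - 3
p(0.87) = -1.85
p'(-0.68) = -4.36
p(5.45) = 13.35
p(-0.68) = 2.50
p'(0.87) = -1.26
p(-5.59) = 48.02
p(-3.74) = 25.21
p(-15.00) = 270.00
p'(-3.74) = -10.48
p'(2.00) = 1.00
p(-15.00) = 270.00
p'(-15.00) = -33.00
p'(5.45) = 7.90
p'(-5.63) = -14.26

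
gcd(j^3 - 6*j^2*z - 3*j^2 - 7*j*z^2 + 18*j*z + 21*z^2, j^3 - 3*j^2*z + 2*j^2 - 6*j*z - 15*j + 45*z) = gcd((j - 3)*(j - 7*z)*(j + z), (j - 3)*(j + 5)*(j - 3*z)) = j - 3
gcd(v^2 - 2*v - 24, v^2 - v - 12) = 1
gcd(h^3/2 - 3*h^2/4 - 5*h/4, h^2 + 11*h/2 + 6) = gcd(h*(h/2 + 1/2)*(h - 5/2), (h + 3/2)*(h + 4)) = 1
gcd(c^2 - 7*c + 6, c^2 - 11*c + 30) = c - 6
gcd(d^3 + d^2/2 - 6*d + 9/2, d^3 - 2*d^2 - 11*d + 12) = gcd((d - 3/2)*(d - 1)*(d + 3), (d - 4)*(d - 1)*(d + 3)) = d^2 + 2*d - 3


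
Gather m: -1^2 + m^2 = m^2 - 1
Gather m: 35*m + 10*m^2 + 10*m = 10*m^2 + 45*m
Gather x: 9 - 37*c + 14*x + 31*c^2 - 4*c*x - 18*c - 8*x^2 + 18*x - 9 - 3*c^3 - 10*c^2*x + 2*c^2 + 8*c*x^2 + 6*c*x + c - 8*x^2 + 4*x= -3*c^3 + 33*c^2 - 54*c + x^2*(8*c - 16) + x*(-10*c^2 + 2*c + 36)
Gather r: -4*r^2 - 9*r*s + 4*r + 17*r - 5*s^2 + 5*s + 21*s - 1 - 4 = -4*r^2 + r*(21 - 9*s) - 5*s^2 + 26*s - 5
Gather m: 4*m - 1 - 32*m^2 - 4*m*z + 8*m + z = -32*m^2 + m*(12 - 4*z) + z - 1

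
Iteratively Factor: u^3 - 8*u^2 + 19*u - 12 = (u - 1)*(u^2 - 7*u + 12) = (u - 3)*(u - 1)*(u - 4)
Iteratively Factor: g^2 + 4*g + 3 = (g + 1)*(g + 3)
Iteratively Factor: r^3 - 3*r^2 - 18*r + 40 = (r - 5)*(r^2 + 2*r - 8) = (r - 5)*(r + 4)*(r - 2)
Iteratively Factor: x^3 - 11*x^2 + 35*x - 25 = (x - 1)*(x^2 - 10*x + 25) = (x - 5)*(x - 1)*(x - 5)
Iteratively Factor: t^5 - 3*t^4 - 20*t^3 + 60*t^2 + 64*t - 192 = (t - 2)*(t^4 - t^3 - 22*t^2 + 16*t + 96) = (t - 3)*(t - 2)*(t^3 + 2*t^2 - 16*t - 32) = (t - 4)*(t - 3)*(t - 2)*(t^2 + 6*t + 8) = (t - 4)*(t - 3)*(t - 2)*(t + 2)*(t + 4)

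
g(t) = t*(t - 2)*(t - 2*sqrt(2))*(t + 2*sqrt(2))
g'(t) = t*(t - 2)*(t - 2*sqrt(2)) + t*(t - 2)*(t + 2*sqrt(2)) + t*(t - 2*sqrt(2))*(t + 2*sqrt(2)) + (t - 2)*(t - 2*sqrt(2))*(t + 2*sqrt(2)) = 4*t^3 - 6*t^2 - 16*t + 16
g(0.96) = 7.07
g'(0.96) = -1.35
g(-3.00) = 15.00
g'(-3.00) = -98.00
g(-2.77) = -4.32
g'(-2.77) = -70.73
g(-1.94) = -32.38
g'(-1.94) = -4.75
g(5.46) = 412.06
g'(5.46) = 400.86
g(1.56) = 3.82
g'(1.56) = -8.38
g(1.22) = 6.20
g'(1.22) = -5.19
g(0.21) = 2.99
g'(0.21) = 12.41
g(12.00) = 16320.00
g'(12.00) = 5872.00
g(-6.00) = 1344.00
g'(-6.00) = -968.00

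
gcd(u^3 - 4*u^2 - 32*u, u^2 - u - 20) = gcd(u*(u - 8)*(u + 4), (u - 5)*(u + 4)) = u + 4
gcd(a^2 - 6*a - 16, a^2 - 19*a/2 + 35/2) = 1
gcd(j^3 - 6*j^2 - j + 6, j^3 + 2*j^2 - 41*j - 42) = j^2 - 5*j - 6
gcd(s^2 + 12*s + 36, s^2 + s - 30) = s + 6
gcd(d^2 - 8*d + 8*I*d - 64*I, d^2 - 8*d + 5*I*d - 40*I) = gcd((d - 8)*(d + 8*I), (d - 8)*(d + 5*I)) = d - 8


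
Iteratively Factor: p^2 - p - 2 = (p + 1)*(p - 2)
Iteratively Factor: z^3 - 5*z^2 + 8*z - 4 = (z - 2)*(z^2 - 3*z + 2) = (z - 2)*(z - 1)*(z - 2)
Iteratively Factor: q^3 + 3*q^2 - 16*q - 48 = (q + 3)*(q^2 - 16) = (q - 4)*(q + 3)*(q + 4)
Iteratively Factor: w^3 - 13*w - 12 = (w + 3)*(w^2 - 3*w - 4) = (w - 4)*(w + 3)*(w + 1)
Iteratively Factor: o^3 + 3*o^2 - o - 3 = (o + 3)*(o^2 - 1) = (o - 1)*(o + 3)*(o + 1)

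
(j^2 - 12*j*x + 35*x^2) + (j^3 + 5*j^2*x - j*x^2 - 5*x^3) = j^3 + 5*j^2*x + j^2 - j*x^2 - 12*j*x - 5*x^3 + 35*x^2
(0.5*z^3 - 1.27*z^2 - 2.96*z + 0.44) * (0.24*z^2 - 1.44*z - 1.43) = 0.12*z^5 - 1.0248*z^4 + 0.4034*z^3 + 6.1841*z^2 + 3.5992*z - 0.6292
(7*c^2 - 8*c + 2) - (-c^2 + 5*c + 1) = 8*c^2 - 13*c + 1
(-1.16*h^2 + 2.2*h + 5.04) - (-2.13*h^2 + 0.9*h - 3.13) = 0.97*h^2 + 1.3*h + 8.17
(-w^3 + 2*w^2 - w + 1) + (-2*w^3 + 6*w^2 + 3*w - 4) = -3*w^3 + 8*w^2 + 2*w - 3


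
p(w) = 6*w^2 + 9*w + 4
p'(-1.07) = -3.84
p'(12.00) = 153.00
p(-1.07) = 1.24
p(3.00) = 85.00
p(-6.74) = 215.91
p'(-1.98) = -14.76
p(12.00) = 976.00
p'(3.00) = 45.00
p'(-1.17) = -5.04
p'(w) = 12*w + 9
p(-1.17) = 1.68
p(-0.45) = 1.16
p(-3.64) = 50.74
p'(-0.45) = 3.60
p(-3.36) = 41.50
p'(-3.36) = -31.32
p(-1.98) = 9.70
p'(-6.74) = -71.88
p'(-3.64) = -34.68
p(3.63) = 115.73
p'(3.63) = 52.56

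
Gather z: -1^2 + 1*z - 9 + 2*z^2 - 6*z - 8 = 2*z^2 - 5*z - 18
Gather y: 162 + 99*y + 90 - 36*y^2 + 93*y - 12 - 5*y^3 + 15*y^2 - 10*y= -5*y^3 - 21*y^2 + 182*y + 240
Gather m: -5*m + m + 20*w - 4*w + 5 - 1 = -4*m + 16*w + 4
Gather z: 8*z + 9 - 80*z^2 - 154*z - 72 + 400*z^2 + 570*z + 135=320*z^2 + 424*z + 72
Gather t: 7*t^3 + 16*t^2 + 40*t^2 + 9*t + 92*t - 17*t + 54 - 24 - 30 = 7*t^3 + 56*t^2 + 84*t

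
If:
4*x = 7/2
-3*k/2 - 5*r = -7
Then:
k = 14/3 - 10*r/3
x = 7/8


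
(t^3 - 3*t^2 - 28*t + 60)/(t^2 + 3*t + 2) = (t^3 - 3*t^2 - 28*t + 60)/(t^2 + 3*t + 2)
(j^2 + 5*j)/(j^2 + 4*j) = (j + 5)/(j + 4)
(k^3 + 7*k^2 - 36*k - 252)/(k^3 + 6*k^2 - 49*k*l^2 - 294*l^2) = (k^2 + k - 42)/(k^2 - 49*l^2)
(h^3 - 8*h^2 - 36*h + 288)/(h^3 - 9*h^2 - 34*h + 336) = (h - 6)/(h - 7)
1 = 1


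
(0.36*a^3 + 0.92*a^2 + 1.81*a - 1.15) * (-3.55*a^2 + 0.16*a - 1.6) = -1.278*a^5 - 3.2084*a^4 - 6.8543*a^3 + 2.9001*a^2 - 3.08*a + 1.84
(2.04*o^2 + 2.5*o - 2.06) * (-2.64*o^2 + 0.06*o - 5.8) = -5.3856*o^4 - 6.4776*o^3 - 6.2436*o^2 - 14.6236*o + 11.948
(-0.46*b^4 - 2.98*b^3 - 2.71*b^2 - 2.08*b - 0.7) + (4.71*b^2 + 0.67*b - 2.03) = -0.46*b^4 - 2.98*b^3 + 2.0*b^2 - 1.41*b - 2.73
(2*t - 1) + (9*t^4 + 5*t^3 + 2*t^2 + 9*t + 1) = 9*t^4 + 5*t^3 + 2*t^2 + 11*t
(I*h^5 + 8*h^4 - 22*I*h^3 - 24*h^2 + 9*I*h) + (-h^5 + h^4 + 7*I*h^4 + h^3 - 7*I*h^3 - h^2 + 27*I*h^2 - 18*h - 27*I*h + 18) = -h^5 + I*h^5 + 9*h^4 + 7*I*h^4 + h^3 - 29*I*h^3 - 25*h^2 + 27*I*h^2 - 18*h - 18*I*h + 18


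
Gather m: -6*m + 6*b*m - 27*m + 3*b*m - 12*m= m*(9*b - 45)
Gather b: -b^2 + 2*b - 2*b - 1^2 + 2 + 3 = 4 - b^2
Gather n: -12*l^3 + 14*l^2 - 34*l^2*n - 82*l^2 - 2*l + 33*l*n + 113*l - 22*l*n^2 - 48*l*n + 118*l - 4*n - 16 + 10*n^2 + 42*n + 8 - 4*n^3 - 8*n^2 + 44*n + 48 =-12*l^3 - 68*l^2 + 229*l - 4*n^3 + n^2*(2 - 22*l) + n*(-34*l^2 - 15*l + 82) + 40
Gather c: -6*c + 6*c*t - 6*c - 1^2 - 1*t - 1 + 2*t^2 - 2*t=c*(6*t - 12) + 2*t^2 - 3*t - 2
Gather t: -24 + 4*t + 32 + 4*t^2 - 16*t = 4*t^2 - 12*t + 8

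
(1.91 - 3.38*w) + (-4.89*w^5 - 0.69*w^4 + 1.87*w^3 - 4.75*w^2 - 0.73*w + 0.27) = -4.89*w^5 - 0.69*w^4 + 1.87*w^3 - 4.75*w^2 - 4.11*w + 2.18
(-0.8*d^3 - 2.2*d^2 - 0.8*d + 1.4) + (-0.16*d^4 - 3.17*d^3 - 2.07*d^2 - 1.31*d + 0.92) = -0.16*d^4 - 3.97*d^3 - 4.27*d^2 - 2.11*d + 2.32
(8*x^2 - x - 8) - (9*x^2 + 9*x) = -x^2 - 10*x - 8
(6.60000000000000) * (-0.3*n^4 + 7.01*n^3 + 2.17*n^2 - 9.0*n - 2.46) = -1.98*n^4 + 46.266*n^3 + 14.322*n^2 - 59.4*n - 16.236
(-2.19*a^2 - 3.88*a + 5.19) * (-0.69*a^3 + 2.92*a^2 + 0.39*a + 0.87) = 1.5111*a^5 - 3.7176*a^4 - 15.7648*a^3 + 11.7363*a^2 - 1.3515*a + 4.5153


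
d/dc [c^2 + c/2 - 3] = 2*c + 1/2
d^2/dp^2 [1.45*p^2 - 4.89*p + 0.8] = 2.90000000000000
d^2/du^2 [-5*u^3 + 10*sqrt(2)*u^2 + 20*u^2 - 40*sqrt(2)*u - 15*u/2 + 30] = -30*u + 20*sqrt(2) + 40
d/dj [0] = 0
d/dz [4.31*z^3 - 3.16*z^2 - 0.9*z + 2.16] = 12.93*z^2 - 6.32*z - 0.9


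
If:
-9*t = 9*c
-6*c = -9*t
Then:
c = 0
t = 0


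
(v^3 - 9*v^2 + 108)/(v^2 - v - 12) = (v^2 - 12*v + 36)/(v - 4)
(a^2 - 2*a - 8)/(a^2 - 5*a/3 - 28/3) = 3*(a + 2)/(3*a + 7)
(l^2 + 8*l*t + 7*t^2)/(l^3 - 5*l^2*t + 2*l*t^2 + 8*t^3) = (l + 7*t)/(l^2 - 6*l*t + 8*t^2)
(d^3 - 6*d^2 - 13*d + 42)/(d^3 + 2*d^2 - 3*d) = (d^2 - 9*d + 14)/(d*(d - 1))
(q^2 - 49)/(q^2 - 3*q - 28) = (q + 7)/(q + 4)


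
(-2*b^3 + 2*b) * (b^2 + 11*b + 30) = -2*b^5 - 22*b^4 - 58*b^3 + 22*b^2 + 60*b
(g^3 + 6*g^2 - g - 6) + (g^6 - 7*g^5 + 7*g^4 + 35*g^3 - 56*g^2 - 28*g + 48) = g^6 - 7*g^5 + 7*g^4 + 36*g^3 - 50*g^2 - 29*g + 42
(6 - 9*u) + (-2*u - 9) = -11*u - 3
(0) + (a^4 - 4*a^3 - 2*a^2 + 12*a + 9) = a^4 - 4*a^3 - 2*a^2 + 12*a + 9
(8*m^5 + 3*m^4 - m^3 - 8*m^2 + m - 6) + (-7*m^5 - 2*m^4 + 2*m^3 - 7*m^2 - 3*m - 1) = m^5 + m^4 + m^3 - 15*m^2 - 2*m - 7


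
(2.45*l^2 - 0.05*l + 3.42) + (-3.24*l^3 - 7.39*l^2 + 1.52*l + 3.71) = -3.24*l^3 - 4.94*l^2 + 1.47*l + 7.13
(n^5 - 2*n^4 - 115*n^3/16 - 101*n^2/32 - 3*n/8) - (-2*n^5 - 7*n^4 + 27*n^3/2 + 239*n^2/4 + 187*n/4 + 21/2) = 3*n^5 + 5*n^4 - 331*n^3/16 - 2013*n^2/32 - 377*n/8 - 21/2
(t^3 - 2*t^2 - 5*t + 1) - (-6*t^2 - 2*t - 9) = t^3 + 4*t^2 - 3*t + 10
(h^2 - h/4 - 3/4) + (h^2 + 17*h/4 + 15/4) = 2*h^2 + 4*h + 3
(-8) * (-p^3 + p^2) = 8*p^3 - 8*p^2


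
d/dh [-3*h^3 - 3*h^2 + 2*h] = -9*h^2 - 6*h + 2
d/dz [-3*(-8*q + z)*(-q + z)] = 27*q - 6*z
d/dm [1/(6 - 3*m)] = 1/(3*(m - 2)^2)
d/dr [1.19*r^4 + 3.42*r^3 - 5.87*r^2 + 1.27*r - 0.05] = 4.76*r^3 + 10.26*r^2 - 11.74*r + 1.27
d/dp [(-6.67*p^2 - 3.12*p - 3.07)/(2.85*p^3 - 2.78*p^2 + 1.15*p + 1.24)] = (19.0095*p^4 + 17.784*p^3 + 9.9044*p^2 - 33.6108*p - 0.338300000000001)/(8.1225*p^6 - 15.846*p^5 + 14.2834*p^4 + 0.674000000000001*p^3 - 5.5719*p^2 + 2.852*p + 1.5376)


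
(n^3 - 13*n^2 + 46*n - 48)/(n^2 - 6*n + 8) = (n^2 - 11*n + 24)/(n - 4)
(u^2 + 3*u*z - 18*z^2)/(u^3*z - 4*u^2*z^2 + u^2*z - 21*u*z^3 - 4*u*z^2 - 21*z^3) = (-u^2 - 3*u*z + 18*z^2)/(z*(-u^3 + 4*u^2*z - u^2 + 21*u*z^2 + 4*u*z + 21*z^2))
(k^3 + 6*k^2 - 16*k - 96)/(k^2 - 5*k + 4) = (k^2 + 10*k + 24)/(k - 1)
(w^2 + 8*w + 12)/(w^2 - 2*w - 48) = (w + 2)/(w - 8)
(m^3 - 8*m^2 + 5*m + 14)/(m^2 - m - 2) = m - 7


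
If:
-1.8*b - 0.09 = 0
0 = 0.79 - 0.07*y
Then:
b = -0.05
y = 11.29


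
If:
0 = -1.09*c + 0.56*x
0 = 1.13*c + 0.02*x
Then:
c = 0.00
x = 0.00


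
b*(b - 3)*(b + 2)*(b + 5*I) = b^4 - b^3 + 5*I*b^3 - 6*b^2 - 5*I*b^2 - 30*I*b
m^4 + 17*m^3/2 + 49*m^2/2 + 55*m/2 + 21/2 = (m + 1)^2*(m + 3)*(m + 7/2)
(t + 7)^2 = t^2 + 14*t + 49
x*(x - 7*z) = x^2 - 7*x*z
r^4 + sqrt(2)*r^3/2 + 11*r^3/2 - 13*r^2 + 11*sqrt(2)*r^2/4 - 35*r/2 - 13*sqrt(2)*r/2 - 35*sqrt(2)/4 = (r - 5/2)*(r + 1)*(r + 7)*(r + sqrt(2)/2)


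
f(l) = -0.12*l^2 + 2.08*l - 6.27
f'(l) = 2.08 - 0.24*l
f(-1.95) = -10.78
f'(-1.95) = 2.55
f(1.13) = -4.07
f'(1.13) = 1.81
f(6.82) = 2.33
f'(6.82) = 0.44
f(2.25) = -2.20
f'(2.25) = 1.54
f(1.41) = -3.58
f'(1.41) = 1.74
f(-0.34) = -6.99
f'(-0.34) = 2.16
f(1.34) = -3.70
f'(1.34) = 1.76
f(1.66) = -3.15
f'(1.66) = 1.68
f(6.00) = 1.89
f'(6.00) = 0.64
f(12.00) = 1.41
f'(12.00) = -0.80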